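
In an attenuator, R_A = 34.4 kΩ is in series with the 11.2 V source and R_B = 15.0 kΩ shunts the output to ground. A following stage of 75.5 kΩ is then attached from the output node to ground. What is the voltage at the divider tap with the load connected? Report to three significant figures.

The load sits in parallel with R_B: R_B‖R_L = (15.0 × 75.5) / (15.0 + 75.5) = 12.51 kΩ.
V_out = 11.2 × 12.51 / (34.4 + 12.51) = 11.2 × 12.51/46.91 = 2.99 V.

V_out ≈ 2.99 V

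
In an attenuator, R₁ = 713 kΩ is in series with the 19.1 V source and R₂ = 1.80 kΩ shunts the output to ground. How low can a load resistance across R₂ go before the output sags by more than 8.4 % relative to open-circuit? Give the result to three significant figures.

R_L(min) ≈ 19.6 kΩ

Output resistance R_th = R₁‖R₂ = (713 × 1.80)/714.8 = 1.795 kΩ.
The fractional drop is R_th/(R_th + R_L); requiring this ≤ 0.0840 gives R_L ≥ R_th(1/0.0840 − 1) = 1.795 × 10.90 = 19.6 kΩ.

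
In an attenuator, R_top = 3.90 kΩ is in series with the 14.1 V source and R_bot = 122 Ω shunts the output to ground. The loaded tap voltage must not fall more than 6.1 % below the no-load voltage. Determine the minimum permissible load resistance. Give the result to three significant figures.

Output resistance R_th = R_top‖R_bot = (3900 × 122)/4022 = 118.3 Ω.
The fractional drop is R_th/(R_th + R_L); requiring this ≤ 0.0610 gives R_L ≥ R_th(1/0.0610 − 1) = 118.3 × 15.39 = 1.82 kΩ.

R_L(min) ≈ 1.82 kΩ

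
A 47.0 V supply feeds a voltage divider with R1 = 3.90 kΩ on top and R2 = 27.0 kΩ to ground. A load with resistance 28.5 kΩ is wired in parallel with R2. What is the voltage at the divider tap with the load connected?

V_out ≈ 36.7 V

The load sits in parallel with R2: R2‖R_L = (27.0 × 28.5) / (27.0 + 28.5) = 13.86 kΩ.
V_out = 47.0 × 13.86 / (3.90 + 13.86) = 47.0 × 13.86/17.76 = 36.7 V.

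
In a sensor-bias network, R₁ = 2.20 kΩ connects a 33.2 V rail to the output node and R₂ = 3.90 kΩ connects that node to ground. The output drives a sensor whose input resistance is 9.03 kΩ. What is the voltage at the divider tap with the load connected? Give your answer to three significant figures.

The load sits in parallel with R₂: R₂‖R_L = (3.90 × 9.03) / (3.90 + 9.03) = 2.724 kΩ.
V_out = 33.2 × 2.724 / (2.20 + 2.724) = 33.2 × 2.724/4.924 = 18.4 V.

V_out ≈ 18.4 V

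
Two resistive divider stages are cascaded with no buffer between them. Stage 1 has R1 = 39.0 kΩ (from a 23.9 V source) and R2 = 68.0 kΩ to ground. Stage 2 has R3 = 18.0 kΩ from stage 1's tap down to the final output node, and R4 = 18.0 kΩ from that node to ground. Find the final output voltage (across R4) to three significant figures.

Stage 2 presents R3+R4 = 36.00 kΩ as a load on stage 1's tap.
Stage 1's lower leg becomes R2‖(R3+R4) = 23.54 kΩ, so V_mid = 23.9 × 23.54/62.54 = 8.996 V.
Stage 2 is itself unloaded: V_out = V_mid × R4/(R3+R4) = 8.996 × 18.0/36.00 = 4.50 V.

V_out ≈ 4.50 V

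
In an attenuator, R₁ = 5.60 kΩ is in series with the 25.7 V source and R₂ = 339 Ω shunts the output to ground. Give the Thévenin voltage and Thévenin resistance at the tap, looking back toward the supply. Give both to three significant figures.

V_th is the open-circuit tap voltage: 25.7 × 339/(5600 + 339) = 1.47 V.
With the supply zeroed, R₁ and R₂ appear in parallel from the tap: R_th = R₁‖R₂ = (5600 × 339)/5939 = 320 Ω.

V_th = 1.47 V, R_th = 320 Ω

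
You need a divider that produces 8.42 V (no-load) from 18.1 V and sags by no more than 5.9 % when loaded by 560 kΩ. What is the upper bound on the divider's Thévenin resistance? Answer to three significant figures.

Loading drop = R_th/(R_th + R_L) ≤ 0.0590, so R_th ≤ R_L · ε/(1−ε) = 560 kΩ × 0.0590/0.9410 = 35.1 kΩ.
(Any R1, R2 with R2/(R1+R2) = 0.465 and R1‖R2 ≤ 35.1 kΩ will meet the spec.)

R_th ≤ 35.1 kΩ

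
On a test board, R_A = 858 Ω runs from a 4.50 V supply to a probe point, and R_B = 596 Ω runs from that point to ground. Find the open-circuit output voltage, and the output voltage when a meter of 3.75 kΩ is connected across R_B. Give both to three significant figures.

Open-circuit: V = 4.50 × 596/(858 + 596) = 1.84 V.
With the load, R_B becomes R_B‖R_L = 514.3 Ω, so V = 4.50 × 514.3/1372 = 1.69 V.

Unloaded: 1.84 V; loaded: 1.69 V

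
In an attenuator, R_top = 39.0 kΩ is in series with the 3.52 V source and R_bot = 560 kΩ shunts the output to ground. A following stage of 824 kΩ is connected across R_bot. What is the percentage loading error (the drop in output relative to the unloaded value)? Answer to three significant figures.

4.24 %

The divider's output (Thévenin) resistance is R_top‖R_bot = 36.46 kΩ.
Fractional drop under load = R_th/(R_th + R_L) = 36.46 / (36.46 + 824) = 0.04237.
So the output falls by 4.24 %.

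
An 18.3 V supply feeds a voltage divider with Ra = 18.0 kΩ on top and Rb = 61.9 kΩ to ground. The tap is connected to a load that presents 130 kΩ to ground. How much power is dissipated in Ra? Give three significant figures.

P ≈ 1.68 mW

Total resistance from the source is Ra + (Rb‖R_L) = 59.93 kΩ, so I = 18.3/59.93 kΩ = 0.3053 mA.
P = I²·Ra = (0.3053 mA)² × 18.0 kΩ = 1.68 mW.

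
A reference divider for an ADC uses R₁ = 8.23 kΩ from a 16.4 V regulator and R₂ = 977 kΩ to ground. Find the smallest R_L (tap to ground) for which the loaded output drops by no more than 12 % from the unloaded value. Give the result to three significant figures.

Output resistance R_th = R₁‖R₂ = (8.23 × 977)/985.2 = 8.161 kΩ.
The fractional drop is R_th/(R_th + R_L); requiring this ≤ 0.120 gives R_L ≥ R_th(1/0.120 − 1) = 8.161 × 7.333 = 59.8 kΩ.

R_L(min) ≈ 59.8 kΩ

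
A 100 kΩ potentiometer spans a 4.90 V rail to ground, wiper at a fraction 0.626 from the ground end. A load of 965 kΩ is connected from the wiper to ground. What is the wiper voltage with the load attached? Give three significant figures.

The wiper splits the pot into (1−α)R = 37.40 kΩ above and αR = 62.60 kΩ below.
Lower section ‖ load = 58.79 kΩ.
V_wiper = 4.90 × 58.79/(37.40 + 58.79) = 2.99 V.

V ≈ 2.99 V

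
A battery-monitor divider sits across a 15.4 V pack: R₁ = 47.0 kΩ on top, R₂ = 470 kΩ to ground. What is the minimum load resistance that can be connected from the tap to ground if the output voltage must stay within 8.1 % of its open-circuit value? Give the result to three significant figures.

Output resistance R_th = R₁‖R₂ = (47.0 × 470)/517.0 = 42.73 kΩ.
The fractional drop is R_th/(R_th + R_L); requiring this ≤ 0.0810 gives R_L ≥ R_th(1/0.0810 − 1) = 42.73 × 11.35 = 485 kΩ.

R_L(min) ≈ 485 kΩ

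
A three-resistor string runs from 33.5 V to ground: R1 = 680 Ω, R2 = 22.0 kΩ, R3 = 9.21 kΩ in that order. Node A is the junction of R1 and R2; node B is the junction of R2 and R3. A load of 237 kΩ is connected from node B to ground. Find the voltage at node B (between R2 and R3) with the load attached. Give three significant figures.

At node B, R3 is in parallel with the load: R3‖R_L = 8865 Ω.
Below node A the resistance is R2 + (R3‖R_L) = 30870 Ω, so V_A = 33.5 × 30870/31550 = 32.78 V.
Then V_B = V_A × (R3‖R_L)/(R2 + R3‖R_L) = 32.78 × 8865/30870 = 9.41 V.

V ≈ 9.41 V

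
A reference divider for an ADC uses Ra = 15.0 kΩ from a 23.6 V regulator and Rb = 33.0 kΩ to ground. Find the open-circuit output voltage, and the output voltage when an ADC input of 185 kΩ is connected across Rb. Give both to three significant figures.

Unloaded: 16.2 V; loaded: 15.4 V

Open-circuit: V = 23.6 × 33.0/(15.0 + 33.0) = 16.2 V.
With the load, Rb becomes Rb‖R_L = 28.00 kΩ, so V = 23.6 × 28.00/43.00 = 15.4 V.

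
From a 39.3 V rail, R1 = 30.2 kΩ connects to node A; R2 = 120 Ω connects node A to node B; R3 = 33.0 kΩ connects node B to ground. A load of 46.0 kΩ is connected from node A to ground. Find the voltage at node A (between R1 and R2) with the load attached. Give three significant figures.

V ≈ 15.3 V

Below node A the series string R2+R3 = 33120 Ω sits in parallel with the 46000 Ω load: 19260 Ω.
V_A = 39.3 × 19260/(30200 + 19260) = 15.3 V.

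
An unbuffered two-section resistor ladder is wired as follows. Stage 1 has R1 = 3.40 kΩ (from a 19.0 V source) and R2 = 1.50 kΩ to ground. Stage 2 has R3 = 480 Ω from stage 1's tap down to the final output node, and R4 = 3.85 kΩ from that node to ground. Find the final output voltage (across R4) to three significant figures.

Stage 2 presents R3+R4 = 4330 Ω as a load on stage 1's tap.
Stage 1's lower leg becomes R2‖(R3+R4) = 1114 Ω, so V_mid = 19.0 × 1114/4514 = 4.689 V.
Stage 2 is itself unloaded: V_out = V_mid × R4/(R3+R4) = 4.689 × 3850/4330 = 4.17 V.

V_out ≈ 4.17 V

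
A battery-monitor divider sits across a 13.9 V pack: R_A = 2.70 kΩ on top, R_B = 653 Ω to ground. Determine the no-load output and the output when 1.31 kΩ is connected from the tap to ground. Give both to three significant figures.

Open-circuit: V = 13.9 × 653/(2700 + 653) = 2.71 V.
With the load, R_B becomes R_B‖R_L = 435.8 Ω, so V = 13.9 × 435.8/3136 = 1.93 V.

Unloaded: 2.71 V; loaded: 1.93 V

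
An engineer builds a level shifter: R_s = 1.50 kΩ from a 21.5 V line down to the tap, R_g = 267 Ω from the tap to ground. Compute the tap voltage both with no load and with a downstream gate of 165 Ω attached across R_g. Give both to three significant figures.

Open-circuit: V = 21.5 × 267/(1500 + 267) = 3.25 V.
With the load, R_g becomes R_g‖R_L = 102.0 Ω, so V = 21.5 × 102.0/1602 = 1.37 V.

Unloaded: 3.25 V; loaded: 1.37 V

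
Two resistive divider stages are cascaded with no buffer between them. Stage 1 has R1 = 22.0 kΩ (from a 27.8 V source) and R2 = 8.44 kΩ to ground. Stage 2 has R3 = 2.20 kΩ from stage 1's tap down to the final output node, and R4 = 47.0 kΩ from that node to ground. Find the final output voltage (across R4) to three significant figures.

V_out ≈ 6.55 V

Stage 2 presents R3+R4 = 49.20 kΩ as a load on stage 1's tap.
Stage 1's lower leg becomes R2‖(R3+R4) = 7.204 kΩ, so V_mid = 27.8 × 7.204/29.20 = 6.858 V.
Stage 2 is itself unloaded: V_out = V_mid × R4/(R3+R4) = 6.858 × 47.0/49.20 = 6.55 V.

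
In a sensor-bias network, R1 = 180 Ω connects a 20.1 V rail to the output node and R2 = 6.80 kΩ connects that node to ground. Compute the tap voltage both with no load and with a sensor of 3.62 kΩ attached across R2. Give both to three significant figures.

Unloaded: 19.6 V; loaded: 18.7 V

Open-circuit: V = 20.1 × 6800/(180 + 6800) = 19.6 V.
With the load, R2 becomes R2‖R_L = 2362 Ω, so V = 20.1 × 2362/2542 = 18.7 V.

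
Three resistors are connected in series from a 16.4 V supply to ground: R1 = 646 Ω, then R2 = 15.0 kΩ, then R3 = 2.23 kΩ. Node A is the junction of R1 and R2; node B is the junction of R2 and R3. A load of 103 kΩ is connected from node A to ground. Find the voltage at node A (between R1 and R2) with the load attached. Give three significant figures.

V ≈ 15.7 V

Below node A the series string R2+R3 = 17230 Ω sits in parallel with the 103000 Ω load: 14760 Ω.
V_A = 16.4 × 14760/(646 + 14760) = 15.7 V.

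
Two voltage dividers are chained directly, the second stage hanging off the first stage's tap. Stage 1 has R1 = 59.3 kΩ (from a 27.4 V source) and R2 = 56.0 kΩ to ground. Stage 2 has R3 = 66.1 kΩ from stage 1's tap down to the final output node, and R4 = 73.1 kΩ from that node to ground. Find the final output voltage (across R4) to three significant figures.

V_out ≈ 5.79 V

Stage 2 presents R3+R4 = 139.2 kΩ as a load on stage 1's tap.
Stage 1's lower leg becomes R2‖(R3+R4) = 39.93 kΩ, so V_mid = 27.4 × 39.93/99.23 = 11.03 V.
Stage 2 is itself unloaded: V_out = V_mid × R4/(R3+R4) = 11.03 × 73.1/139.2 = 5.79 V.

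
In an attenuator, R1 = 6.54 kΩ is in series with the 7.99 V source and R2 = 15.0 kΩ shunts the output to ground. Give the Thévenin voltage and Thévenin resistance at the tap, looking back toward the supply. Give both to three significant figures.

V_th = 5.56 V, R_th = 4.55 kΩ

V_th is the open-circuit tap voltage: 7.99 × 15.0/(6.54 + 15.0) = 5.56 V.
With the supply zeroed, R1 and R2 appear in parallel from the tap: R_th = R1‖R2 = (6.54 × 15.0)/21.54 = 4.55 kΩ.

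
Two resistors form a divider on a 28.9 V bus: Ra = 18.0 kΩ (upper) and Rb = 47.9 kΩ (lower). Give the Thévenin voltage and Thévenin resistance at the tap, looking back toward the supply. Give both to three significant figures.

V_th is the open-circuit tap voltage: 28.9 × 47.9/(18.0 + 47.9) = 21.0 V.
With the supply zeroed, Ra and Rb appear in parallel from the tap: R_th = Ra‖Rb = (18.0 × 47.9)/65.90 = 13.1 kΩ.

V_th = 21.0 V, R_th = 13.1 kΩ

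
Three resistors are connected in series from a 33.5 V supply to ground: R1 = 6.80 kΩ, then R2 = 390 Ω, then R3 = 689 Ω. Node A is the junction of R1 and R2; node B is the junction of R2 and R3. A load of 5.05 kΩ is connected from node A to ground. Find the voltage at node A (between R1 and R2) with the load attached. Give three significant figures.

Below node A the series string R2+R3 = 1079 Ω sits in parallel with the 5050 Ω load: 889.0 Ω.
V_A = 33.5 × 889.0/(6800 + 889.0) = 3.87 V.

V ≈ 3.87 V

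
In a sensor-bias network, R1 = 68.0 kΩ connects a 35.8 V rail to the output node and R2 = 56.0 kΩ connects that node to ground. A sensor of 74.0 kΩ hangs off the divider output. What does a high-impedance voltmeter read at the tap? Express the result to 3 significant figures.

V_out ≈ 11.4 V

The load sits in parallel with R2: R2‖R_L = (56.0 × 74.0) / (56.0 + 74.0) = 31.88 kΩ.
V_out = 35.8 × 31.88 / (68.0 + 31.88) = 35.8 × 31.88/99.88 = 11.4 V.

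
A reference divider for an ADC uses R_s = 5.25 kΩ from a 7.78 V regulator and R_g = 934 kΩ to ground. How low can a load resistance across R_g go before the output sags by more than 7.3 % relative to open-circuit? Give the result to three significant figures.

Output resistance R_th = R_s‖R_g = (5.25 × 934)/939.2 = 5.221 kΩ.
The fractional drop is R_th/(R_th + R_L); requiring this ≤ 0.0730 gives R_L ≥ R_th(1/0.0730 − 1) = 5.221 × 12.70 = 66.3 kΩ.

R_L(min) ≈ 66.3 kΩ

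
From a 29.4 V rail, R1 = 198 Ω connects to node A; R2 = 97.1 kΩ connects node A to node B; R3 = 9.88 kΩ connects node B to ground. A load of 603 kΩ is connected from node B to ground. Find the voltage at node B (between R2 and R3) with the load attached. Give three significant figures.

At node B, R3 is in parallel with the load: R3‖R_L = 9721 Ω.
Below node A the resistance is R2 + (R3‖R_L) = 106800 Ω, so V_A = 29.4 × 106800/107000 = 29.35 V.
Then V_B = V_A × (R3‖R_L)/(R2 + R3‖R_L) = 29.35 × 9721/106800 = 2.67 V.

V ≈ 2.67 V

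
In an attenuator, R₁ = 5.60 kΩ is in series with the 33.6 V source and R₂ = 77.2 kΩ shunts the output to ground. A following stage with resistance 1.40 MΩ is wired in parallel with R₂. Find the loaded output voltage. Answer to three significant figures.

V_out ≈ 31.2 V

The load sits in parallel with R₂: R₂‖R_L = (77.2 × 1400) / (77.2 + 1400) = 73.17 kΩ.
V_out = 33.6 × 73.17 / (5.60 + 73.17) = 33.6 × 73.17/78.77 = 31.2 V.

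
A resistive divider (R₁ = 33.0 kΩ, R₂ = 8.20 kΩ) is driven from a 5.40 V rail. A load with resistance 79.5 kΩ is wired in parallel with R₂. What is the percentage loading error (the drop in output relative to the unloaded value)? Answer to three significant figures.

7.63 %

The divider's output (Thévenin) resistance is R₁‖R₂ = 6.568 kΩ.
Fractional drop under load = R_th/(R_th + R_L) = 6.568 / (6.568 + 79.5) = 0.07631.
So the output falls by 7.63 %.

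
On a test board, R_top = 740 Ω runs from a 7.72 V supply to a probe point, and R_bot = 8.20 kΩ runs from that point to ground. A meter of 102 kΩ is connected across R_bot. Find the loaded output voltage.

V_out ≈ 7.03 V

The load sits in parallel with R_bot: R_bot‖R_L = (8200 × 102000) / (8200 + 102000) = 7590 Ω.
V_out = 7.72 × 7590 / (740 + 7590) = 7.72 × 7590/8330 = 7.03 V.
(Unloaded it would have been 7.08 V.)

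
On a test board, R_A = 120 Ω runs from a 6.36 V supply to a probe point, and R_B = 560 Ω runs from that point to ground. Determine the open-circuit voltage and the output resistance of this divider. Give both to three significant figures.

V_th is the open-circuit tap voltage: 6.36 × 560/(120 + 560) = 5.24 V.
With the supply zeroed, R_A and R_B appear in parallel from the tap: R_th = R_A‖R_B = (120 × 560)/680.0 = 98.8 Ω.

V_th = 5.24 V, R_th = 98.8 Ω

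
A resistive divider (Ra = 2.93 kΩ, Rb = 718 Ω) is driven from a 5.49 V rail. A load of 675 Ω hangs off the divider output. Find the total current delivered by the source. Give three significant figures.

I ≈ 1.67 mA

Rb‖R_L = 347.9 Ω, so the source sees Ra + Rb‖R_L = 3278 Ω.
I = 5.49 V / 3278 Ω = 1.67 mA.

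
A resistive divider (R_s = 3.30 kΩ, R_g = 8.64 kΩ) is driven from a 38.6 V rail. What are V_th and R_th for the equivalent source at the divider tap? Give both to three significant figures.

V_th is the open-circuit tap voltage: 38.6 × 8.64/(3.30 + 8.64) = 27.9 V.
With the supply zeroed, R_s and R_g appear in parallel from the tap: R_th = R_s‖R_g = (3.30 × 8.64)/11.94 = 2.39 kΩ.

V_th = 27.9 V, R_th = 2.39 kΩ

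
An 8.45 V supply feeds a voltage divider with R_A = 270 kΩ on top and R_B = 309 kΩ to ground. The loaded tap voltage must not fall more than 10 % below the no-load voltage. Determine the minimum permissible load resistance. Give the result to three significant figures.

R_L(min) ≈ 1.30 MΩ

Output resistance R_th = R_A‖R_B = (270 × 309)/579.0 = 144.1 kΩ.
The fractional drop is R_th/(R_th + R_L); requiring this ≤ 0.100 gives R_L ≥ R_th(1/0.100 − 1) = 144.1 × 9.000 = 1.30 MΩ.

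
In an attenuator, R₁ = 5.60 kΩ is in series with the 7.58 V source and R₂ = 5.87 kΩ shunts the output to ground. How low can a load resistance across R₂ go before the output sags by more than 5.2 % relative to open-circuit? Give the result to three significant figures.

Output resistance R_th = R₁‖R₂ = (5.60 × 5.87)/11.47 = 2.866 kΩ.
The fractional drop is R_th/(R_th + R_L); requiring this ≤ 0.0520 gives R_L ≥ R_th(1/0.0520 − 1) = 2.866 × 18.23 = 52.2 kΩ.

R_L(min) ≈ 52.2 kΩ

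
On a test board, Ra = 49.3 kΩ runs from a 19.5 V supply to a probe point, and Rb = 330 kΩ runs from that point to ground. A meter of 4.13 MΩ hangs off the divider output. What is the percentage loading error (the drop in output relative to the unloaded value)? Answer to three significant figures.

The divider's output (Thévenin) resistance is Ra‖Rb = 42.89 kΩ.
Fractional drop under load = R_th/(R_th + R_L) = 42.89 / (42.89 + 4130) = 0.01028.
So the output falls by 1.03 %.

1.03 %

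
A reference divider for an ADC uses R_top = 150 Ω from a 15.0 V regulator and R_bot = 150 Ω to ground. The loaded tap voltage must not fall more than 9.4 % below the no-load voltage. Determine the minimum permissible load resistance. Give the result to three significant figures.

R_L(min) ≈ 723 Ω

Output resistance R_th = R_top‖R_bot = (150 × 150)/300.0 = 75.00 Ω.
The fractional drop is R_th/(R_th + R_L); requiring this ≤ 0.0940 gives R_L ≥ R_th(1/0.0940 − 1) = 75.00 × 9.638 = 723 Ω.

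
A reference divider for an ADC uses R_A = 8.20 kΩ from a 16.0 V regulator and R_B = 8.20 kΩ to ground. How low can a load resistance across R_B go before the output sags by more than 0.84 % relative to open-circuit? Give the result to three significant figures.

R_L(min) ≈ 484 kΩ

Output resistance R_th = R_A‖R_B = (8.20 × 8.20)/16.40 = 4.100 kΩ.
The fractional drop is R_th/(R_th + R_L); requiring this ≤ 0.00840 gives R_L ≥ R_th(1/0.00840 − 1) = 4.100 × 118.0 = 484 kΩ.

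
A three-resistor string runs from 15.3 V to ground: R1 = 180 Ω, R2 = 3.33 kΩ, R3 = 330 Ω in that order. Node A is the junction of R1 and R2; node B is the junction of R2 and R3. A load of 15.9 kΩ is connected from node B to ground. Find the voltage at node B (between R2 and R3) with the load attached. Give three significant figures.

V ≈ 1.29 V

At node B, R3 is in parallel with the load: R3‖R_L = 323.3 Ω.
Below node A the resistance is R2 + (R3‖R_L) = 3653 Ω, so V_A = 15.3 × 3653/3833 = 14.58 V.
Then V_B = V_A × (R3‖R_L)/(R2 + R3‖R_L) = 14.58 × 323.3/3653 = 1.29 V.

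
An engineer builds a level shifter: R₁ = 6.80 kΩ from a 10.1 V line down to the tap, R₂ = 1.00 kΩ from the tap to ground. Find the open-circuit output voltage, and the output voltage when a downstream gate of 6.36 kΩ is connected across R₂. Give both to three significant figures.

Unloaded: 1.29 V; loaded: 1.14 V

Open-circuit: V = 10.1 × 1.00/(6.80 + 1.00) = 1.29 V.
With the load, R₂ becomes R₂‖R_L = 0.8641 kΩ, so V = 10.1 × 0.8641/7.664 = 1.14 V.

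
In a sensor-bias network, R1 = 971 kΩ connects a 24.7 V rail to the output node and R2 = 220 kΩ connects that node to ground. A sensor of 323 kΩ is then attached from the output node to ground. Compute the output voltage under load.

The load sits in parallel with R2: R2‖R_L = (220 × 323) / (220 + 323) = 130.9 kΩ.
V_out = 24.7 × 130.9 / (971 + 130.9) = 24.7 × 130.9/1102 = 2.93 V.
(Unloaded it would have been 4.56 V.)

V_out ≈ 2.93 V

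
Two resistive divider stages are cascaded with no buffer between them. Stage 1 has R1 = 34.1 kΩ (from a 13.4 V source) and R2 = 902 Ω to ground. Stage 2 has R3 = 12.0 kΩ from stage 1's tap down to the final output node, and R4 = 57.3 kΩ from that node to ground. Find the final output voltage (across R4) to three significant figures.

Stage 2 presents R3+R4 = 69300 Ω as a load on stage 1's tap.
Stage 1's lower leg becomes R2‖(R3+R4) = 890.4 Ω, so V_mid = 13.4 × 890.4/34990 = 0.3410 V.
Stage 2 is itself unloaded: V_out = V_mid × R4/(R3+R4) = 0.3410 × 57300/69300 = 0.282 V.

V_out ≈ 0.282 V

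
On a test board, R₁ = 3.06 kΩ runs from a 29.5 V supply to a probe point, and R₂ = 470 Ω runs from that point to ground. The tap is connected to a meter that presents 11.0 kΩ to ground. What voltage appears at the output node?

The load sits in parallel with R₂: R₂‖R_L = (470 × 11000) / (470 + 11000) = 450.7 Ω.
V_out = 29.5 × 450.7 / (3060 + 450.7) = 29.5 × 450.7/3511 = 3.79 V.
(Unloaded it would have been 3.93 V.)

V_out ≈ 3.79 V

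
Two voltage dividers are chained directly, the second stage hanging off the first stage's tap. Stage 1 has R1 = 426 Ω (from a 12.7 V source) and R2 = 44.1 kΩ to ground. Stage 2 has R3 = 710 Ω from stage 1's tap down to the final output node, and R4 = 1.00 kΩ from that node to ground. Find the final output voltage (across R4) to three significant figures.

V_out ≈ 5.90 V

Stage 2 presents R3+R4 = 1710 Ω as a load on stage 1's tap.
Stage 1's lower leg becomes R2‖(R3+R4) = 1646 Ω, so V_mid = 12.7 × 1646/2072 = 10.09 V.
Stage 2 is itself unloaded: V_out = V_mid × R4/(R3+R4) = 10.09 × 1000/1710 = 5.90 V.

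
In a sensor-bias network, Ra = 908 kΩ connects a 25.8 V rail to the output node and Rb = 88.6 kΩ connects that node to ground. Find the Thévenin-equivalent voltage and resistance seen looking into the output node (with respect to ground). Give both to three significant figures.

V_th = 2.29 V, R_th = 80.7 kΩ

V_th is the open-circuit tap voltage: 25.8 × 88.6/(908 + 88.6) = 2.29 V.
With the supply zeroed, Ra and Rb appear in parallel from the tap: R_th = Ra‖Rb = (908 × 88.6)/996.6 = 80.7 kΩ.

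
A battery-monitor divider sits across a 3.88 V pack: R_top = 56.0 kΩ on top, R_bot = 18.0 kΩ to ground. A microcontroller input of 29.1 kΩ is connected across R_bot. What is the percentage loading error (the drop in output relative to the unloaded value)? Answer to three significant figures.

31.9 %

The divider's output (Thévenin) resistance is R_top‖R_bot = 13.62 kΩ.
Fractional drop under load = R_th/(R_th + R_L) = 13.62 / (13.62 + 29.1) = 0.3188.
So the output falls by 31.9 %.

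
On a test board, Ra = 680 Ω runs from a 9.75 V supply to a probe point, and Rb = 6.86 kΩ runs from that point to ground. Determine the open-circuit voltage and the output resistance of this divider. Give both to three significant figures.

V_th is the open-circuit tap voltage: 9.75 × 6860/(680 + 6860) = 8.87 V.
With the supply zeroed, Ra and Rb appear in parallel from the tap: R_th = Ra‖Rb = (680 × 6860)/7540 = 619 Ω.

V_th = 8.87 V, R_th = 619 Ω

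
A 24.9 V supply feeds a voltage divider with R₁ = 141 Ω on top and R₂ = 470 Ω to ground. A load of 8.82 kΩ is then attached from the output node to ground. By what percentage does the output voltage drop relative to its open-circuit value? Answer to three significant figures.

The divider's output (Thévenin) resistance is R₁‖R₂ = 108.5 Ω.
Fractional drop under load = R_th/(R_th + R_L) = 108.5 / (108.5 + 8820) = 0.01215.
So the output falls by 1.21 %.

1.21 %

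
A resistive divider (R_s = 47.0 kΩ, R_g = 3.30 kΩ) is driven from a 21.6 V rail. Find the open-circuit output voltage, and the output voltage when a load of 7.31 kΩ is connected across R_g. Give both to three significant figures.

Unloaded: 1.42 V; loaded: 0.997 V

Open-circuit: V = 21.6 × 3.30/(47.0 + 3.30) = 1.42 V.
With the load, R_g becomes R_g‖R_L = 2.274 kΩ, so V = 21.6 × 2.274/49.27 = 0.997 V.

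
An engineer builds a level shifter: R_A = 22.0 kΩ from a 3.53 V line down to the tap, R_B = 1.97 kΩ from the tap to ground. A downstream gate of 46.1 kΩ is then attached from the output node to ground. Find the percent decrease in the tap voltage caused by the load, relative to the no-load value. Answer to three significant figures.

3.77 %

The divider's output (Thévenin) resistance is R_A‖R_B = 1.808 kΩ.
Fractional drop under load = R_th/(R_th + R_L) = 1.808 / (1.808 + 46.1) = 0.03774.
So the output falls by 3.77 %.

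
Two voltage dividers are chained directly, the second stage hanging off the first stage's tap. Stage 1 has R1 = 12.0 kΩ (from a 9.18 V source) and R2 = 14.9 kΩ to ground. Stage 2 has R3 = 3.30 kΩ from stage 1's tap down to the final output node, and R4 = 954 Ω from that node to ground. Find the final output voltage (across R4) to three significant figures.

Stage 2 presents R3+R4 = 4254 Ω as a load on stage 1's tap.
Stage 1's lower leg becomes R2‖(R3+R4) = 3309 Ω, so V_mid = 9.18 × 3309/15310 = 1.984 V.
Stage 2 is itself unloaded: V_out = V_mid × R4/(R3+R4) = 1.984 × 954/4254 = 0.445 V.

V_out ≈ 0.445 V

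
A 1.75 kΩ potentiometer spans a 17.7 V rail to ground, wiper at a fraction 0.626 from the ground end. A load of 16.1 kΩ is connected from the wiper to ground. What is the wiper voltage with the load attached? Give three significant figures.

V ≈ 10.8 V

The wiper splits the pot into (1−α)R = 654.5 Ω above and αR = 1096 Ω below.
Lower section ‖ load = 1026 Ω.
V_wiper = 17.7 × 1026/(654.5 + 1026) = 10.8 V.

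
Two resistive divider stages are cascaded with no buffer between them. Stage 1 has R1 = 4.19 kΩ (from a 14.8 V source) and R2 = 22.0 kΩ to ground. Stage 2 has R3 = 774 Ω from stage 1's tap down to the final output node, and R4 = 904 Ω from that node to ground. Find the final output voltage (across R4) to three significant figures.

V_out ≈ 2.16 V

Stage 2 presents R3+R4 = 1678 Ω as a load on stage 1's tap.
Stage 1's lower leg becomes R2‖(R3+R4) = 1559 Ω, so V_mid = 14.8 × 1559/5749 = 4.014 V.
Stage 2 is itself unloaded: V_out = V_mid × R4/(R3+R4) = 4.014 × 904/1678 = 2.16 V.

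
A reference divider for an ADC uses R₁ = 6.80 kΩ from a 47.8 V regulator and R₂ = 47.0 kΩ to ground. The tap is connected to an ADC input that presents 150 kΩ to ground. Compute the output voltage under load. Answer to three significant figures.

V_out ≈ 40.2 V

The load sits in parallel with R₂: R₂‖R_L = (47.0 × 150) / (47.0 + 150) = 35.79 kΩ.
V_out = 47.8 × 35.79 / (6.80 + 35.79) = 47.8 × 35.79/42.59 = 40.2 V.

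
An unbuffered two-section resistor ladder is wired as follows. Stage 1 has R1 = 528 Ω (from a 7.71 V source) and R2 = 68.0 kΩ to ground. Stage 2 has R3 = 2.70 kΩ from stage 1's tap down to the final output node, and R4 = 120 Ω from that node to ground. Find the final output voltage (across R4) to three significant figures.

V_out ≈ 0.275 V

Stage 2 presents R3+R4 = 2820 Ω as a load on stage 1's tap.
Stage 1's lower leg becomes R2‖(R3+R4) = 2708 Ω, so V_mid = 7.71 × 2708/3236 = 6.452 V.
Stage 2 is itself unloaded: V_out = V_mid × R4/(R3+R4) = 6.452 × 120/2820 = 0.275 V.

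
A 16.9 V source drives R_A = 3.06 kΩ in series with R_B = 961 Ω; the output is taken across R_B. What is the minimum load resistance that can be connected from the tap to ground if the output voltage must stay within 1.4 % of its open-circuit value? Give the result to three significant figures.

R_L(min) ≈ 51.5 kΩ

Output resistance R_th = R_A‖R_B = (3060 × 961)/4021 = 731.3 Ω.
The fractional drop is R_th/(R_th + R_L); requiring this ≤ 0.0140 gives R_L ≥ R_th(1/0.0140 − 1) = 731.3 × 70.43 = 51.5 kΩ.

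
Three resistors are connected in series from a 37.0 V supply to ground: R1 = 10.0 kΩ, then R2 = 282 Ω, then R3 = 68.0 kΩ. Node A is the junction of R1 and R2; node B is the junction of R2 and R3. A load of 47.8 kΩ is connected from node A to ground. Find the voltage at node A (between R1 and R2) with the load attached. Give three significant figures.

V ≈ 27.3 V

Below node A the series string R2+R3 = 68280 Ω sits in parallel with the 47800 Ω load: 28120 Ω.
V_A = 37.0 × 28120/(10000 + 28120) = 27.3 V.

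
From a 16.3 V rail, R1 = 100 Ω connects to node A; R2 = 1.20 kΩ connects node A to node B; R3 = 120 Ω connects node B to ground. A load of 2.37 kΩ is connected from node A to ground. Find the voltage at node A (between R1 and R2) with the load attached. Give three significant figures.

Below node A the series string R2+R3 = 1320 Ω sits in parallel with the 2370 Ω load: 847.8 Ω.
V_A = 16.3 × 847.8/(100 + 847.8) = 14.6 V.

V ≈ 14.6 V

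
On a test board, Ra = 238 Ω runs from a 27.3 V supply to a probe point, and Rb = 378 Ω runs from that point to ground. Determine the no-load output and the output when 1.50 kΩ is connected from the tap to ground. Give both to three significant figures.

Open-circuit: V = 27.3 × 378/(238 + 378) = 16.8 V.
With the load, Rb becomes Rb‖R_L = 301.9 Ω, so V = 27.3 × 301.9/539.9 = 15.3 V.

Unloaded: 16.8 V; loaded: 15.3 V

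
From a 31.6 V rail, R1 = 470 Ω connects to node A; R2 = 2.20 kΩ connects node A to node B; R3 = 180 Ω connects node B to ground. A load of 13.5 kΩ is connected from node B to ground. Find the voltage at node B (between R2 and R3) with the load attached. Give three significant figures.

At node B, R3 is in parallel with the load: R3‖R_L = 177.6 Ω.
Below node A the resistance is R2 + (R3‖R_L) = 2378 Ω, so V_A = 31.6 × 2378/2848 = 26.38 V.
Then V_B = V_A × (R3‖R_L)/(R2 + R3‖R_L) = 26.38 × 177.6/2378 = 1.97 V.

V ≈ 1.97 V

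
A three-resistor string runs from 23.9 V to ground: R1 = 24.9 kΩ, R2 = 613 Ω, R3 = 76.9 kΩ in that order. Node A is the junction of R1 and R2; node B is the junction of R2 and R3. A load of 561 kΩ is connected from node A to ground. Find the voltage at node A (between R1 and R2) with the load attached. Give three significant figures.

Below node A the series string R2+R3 = 77510 Ω sits in parallel with the 561000 Ω load: 68100 Ω.
V_A = 23.9 × 68100/(24900 + 68100) = 17.5 V.

V ≈ 17.5 V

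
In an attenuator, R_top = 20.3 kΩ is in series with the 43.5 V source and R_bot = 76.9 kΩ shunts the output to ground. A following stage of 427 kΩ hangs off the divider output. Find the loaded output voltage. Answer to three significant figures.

The load sits in parallel with R_bot: R_bot‖R_L = (76.9 × 427) / (76.9 + 427) = 65.16 kΩ.
V_out = 43.5 × 65.16 / (20.3 + 65.16) = 43.5 × 65.16/85.46 = 33.2 V.

V_out ≈ 33.2 V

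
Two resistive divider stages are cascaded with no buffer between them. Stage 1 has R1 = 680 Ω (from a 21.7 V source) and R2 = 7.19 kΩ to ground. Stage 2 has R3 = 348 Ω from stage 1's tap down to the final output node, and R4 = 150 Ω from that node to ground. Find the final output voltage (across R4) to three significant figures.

Stage 2 presents R3+R4 = 498.0 Ω as a load on stage 1's tap.
Stage 1's lower leg becomes R2‖(R3+R4) = 465.7 Ω, so V_mid = 21.7 × 465.7/1146 = 8.821 V.
Stage 2 is itself unloaded: V_out = V_mid × R4/(R3+R4) = 8.821 × 150/498.0 = 2.66 V.

V_out ≈ 2.66 V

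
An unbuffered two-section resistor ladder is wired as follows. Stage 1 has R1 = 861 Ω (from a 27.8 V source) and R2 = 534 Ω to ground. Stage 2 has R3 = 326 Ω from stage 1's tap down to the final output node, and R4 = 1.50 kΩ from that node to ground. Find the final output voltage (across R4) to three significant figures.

Stage 2 presents R3+R4 = 1826 Ω as a load on stage 1's tap.
Stage 1's lower leg becomes R2‖(R3+R4) = 413.2 Ω, so V_mid = 27.8 × 413.2/1274 = 9.015 V.
Stage 2 is itself unloaded: V_out = V_mid × R4/(R3+R4) = 9.015 × 1500/1826 = 7.41 V.

V_out ≈ 7.41 V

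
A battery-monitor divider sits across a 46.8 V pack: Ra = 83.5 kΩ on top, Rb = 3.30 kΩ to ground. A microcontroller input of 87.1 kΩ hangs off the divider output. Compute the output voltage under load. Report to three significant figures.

The load sits in parallel with Rb: Rb‖R_L = (3.30 × 87.1) / (3.30 + 87.1) = 3.180 kΩ.
V_out = 46.8 × 3.180 / (83.5 + 3.180) = 46.8 × 3.180/86.68 = 1.72 V.

V_out ≈ 1.72 V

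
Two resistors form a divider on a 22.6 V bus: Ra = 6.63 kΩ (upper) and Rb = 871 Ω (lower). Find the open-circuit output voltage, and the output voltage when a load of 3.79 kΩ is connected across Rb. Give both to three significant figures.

Unloaded: 2.62 V; loaded: 2.18 V

Open-circuit: V = 22.6 × 871/(6630 + 871) = 2.62 V.
With the load, Rb becomes Rb‖R_L = 708.2 Ω, so V = 22.6 × 708.2/7338 = 2.18 V.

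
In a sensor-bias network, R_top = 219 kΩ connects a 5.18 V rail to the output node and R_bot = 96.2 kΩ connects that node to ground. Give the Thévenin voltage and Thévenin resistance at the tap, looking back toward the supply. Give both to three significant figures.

V_th is the open-circuit tap voltage: 5.18 × 96.2/(219 + 96.2) = 1.58 V.
With the supply zeroed, R_top and R_bot appear in parallel from the tap: R_th = R_top‖R_bot = (219 × 96.2)/315.2 = 66.8 kΩ.

V_th = 1.58 V, R_th = 66.8 kΩ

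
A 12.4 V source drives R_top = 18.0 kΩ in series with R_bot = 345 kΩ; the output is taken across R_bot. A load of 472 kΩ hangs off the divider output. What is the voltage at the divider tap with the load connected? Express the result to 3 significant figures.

The load sits in parallel with R_bot: R_bot‖R_L = (345 × 472) / (345 + 472) = 199.3 kΩ.
V_out = 12.4 × 199.3 / (18.0 + 199.3) = 12.4 × 199.3/217.3 = 11.4 V.

V_out ≈ 11.4 V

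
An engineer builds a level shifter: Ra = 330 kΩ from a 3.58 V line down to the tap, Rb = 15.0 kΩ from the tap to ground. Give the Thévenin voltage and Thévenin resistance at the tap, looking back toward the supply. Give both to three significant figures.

V_th = 0.156 V, R_th = 14.3 kΩ

V_th is the open-circuit tap voltage: 3.58 × 15.0/(330 + 15.0) = 0.156 V.
With the supply zeroed, Ra and Rb appear in parallel from the tap: R_th = Ra‖Rb = (330 × 15.0)/345.0 = 14.3 kΩ.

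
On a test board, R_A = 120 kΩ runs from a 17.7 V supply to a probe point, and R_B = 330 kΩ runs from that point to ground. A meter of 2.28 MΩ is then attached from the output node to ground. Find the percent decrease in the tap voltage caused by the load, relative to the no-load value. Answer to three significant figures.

The divider's output (Thévenin) resistance is R_A‖R_B = 88.00 kΩ.
Fractional drop under load = R_th/(R_th + R_L) = 88.00 / (88.00 + 2280) = 0.03716.
So the output falls by 3.72 %.

3.72 %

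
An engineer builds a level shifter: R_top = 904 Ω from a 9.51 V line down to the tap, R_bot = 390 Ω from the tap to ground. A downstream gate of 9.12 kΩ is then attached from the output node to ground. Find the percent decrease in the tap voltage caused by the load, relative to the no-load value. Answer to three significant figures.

The divider's output (Thévenin) resistance is R_top‖R_bot = 272.5 Ω.
Fractional drop under load = R_th/(R_th + R_L) = 272.5 / (272.5 + 9120) = 0.02901.
So the output falls by 2.90 %.

2.90 %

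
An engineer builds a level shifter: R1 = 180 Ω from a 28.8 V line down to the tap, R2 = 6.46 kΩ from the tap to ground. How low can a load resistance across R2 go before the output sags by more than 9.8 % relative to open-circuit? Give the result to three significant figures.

Output resistance R_th = R1‖R2 = (180 × 6460)/6640 = 175.1 Ω.
The fractional drop is R_th/(R_th + R_L); requiring this ≤ 0.0980 gives R_L ≥ R_th(1/0.0980 − 1) = 175.1 × 9.204 = 1.61 kΩ.

R_L(min) ≈ 1.61 kΩ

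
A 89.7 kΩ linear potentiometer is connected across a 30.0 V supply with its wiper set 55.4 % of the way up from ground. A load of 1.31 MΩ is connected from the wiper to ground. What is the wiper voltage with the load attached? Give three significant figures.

The wiper splits the pot into (1−α)R = 40.01 kΩ above and αR = 49.69 kΩ below.
Lower section ‖ load = 47.88 kΩ.
V_wiper = 30.0 × 47.88/(40.01 + 47.88) = 16.3 V.

V ≈ 16.3 V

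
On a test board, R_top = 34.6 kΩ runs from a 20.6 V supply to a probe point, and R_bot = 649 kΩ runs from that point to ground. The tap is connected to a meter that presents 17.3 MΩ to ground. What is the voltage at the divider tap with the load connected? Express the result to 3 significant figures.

The load sits in parallel with R_bot: R_bot‖R_L = (649 × 17300) / (649 + 17300) = 625.5 kΩ.
V_out = 20.6 × 625.5 / (34.6 + 625.5) = 20.6 × 625.5/660.1 = 19.5 V.

V_out ≈ 19.5 V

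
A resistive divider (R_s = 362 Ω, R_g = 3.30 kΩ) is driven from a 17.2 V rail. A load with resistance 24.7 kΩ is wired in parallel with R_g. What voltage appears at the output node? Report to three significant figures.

The load sits in parallel with R_g: R_g‖R_L = (3300 × 24700) / (3300 + 24700) = 2911 Ω.
V_out = 17.2 × 2911 / (362 + 2911) = 17.2 × 2911/3273 = 15.3 V.

V_out ≈ 15.3 V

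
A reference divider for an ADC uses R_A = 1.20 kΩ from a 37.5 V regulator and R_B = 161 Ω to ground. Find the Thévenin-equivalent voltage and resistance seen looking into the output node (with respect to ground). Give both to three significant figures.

V_th = 4.44 V, R_th = 142 Ω

V_th is the open-circuit tap voltage: 37.5 × 161/(1200 + 161) = 4.44 V.
With the supply zeroed, R_A and R_B appear in parallel from the tap: R_th = R_A‖R_B = (1200 × 161)/1361 = 142 Ω.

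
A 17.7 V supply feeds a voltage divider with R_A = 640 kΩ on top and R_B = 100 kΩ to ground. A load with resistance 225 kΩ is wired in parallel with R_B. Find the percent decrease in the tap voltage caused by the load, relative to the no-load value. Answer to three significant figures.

The divider's output (Thévenin) resistance is R_A‖R_B = 86.49 kΩ.
Fractional drop under load = R_th/(R_th + R_L) = 86.49 / (86.49 + 225) = 0.2777.
So the output falls by 27.8 %.

27.8 %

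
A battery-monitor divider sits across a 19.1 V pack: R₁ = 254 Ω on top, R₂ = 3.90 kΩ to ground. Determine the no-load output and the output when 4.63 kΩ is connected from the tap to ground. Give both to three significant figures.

Open-circuit: V = 19.1 × 3900/(254 + 3900) = 17.9 V.
With the load, R₂ becomes R₂‖R_L = 2117 Ω, so V = 19.1 × 2117/2371 = 17.1 V.

Unloaded: 17.9 V; loaded: 17.1 V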